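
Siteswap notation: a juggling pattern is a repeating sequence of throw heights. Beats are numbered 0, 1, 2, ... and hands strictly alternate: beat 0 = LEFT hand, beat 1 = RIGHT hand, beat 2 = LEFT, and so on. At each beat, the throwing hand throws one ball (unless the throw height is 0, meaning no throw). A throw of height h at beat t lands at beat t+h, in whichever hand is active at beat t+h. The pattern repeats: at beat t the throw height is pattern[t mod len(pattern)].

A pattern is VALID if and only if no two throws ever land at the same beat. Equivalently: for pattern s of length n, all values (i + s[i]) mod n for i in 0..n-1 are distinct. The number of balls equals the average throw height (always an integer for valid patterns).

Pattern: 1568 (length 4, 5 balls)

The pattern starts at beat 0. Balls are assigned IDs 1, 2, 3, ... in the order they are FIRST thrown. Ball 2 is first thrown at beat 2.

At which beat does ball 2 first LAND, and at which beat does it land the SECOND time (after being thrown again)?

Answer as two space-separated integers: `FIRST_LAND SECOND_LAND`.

Beat 0 (L): throw ball1 h=1 -> lands@1:R; in-air after throw: [b1@1:R]
Beat 1 (R): throw ball1 h=5 -> lands@6:L; in-air after throw: [b1@6:L]
Beat 2 (L): throw ball2 h=6 -> lands@8:L; in-air after throw: [b1@6:L b2@8:L]
Beat 3 (R): throw ball3 h=8 -> lands@11:R; in-air after throw: [b1@6:L b2@8:L b3@11:R]
Beat 4 (L): throw ball4 h=1 -> lands@5:R; in-air after throw: [b4@5:R b1@6:L b2@8:L b3@11:R]
Beat 5 (R): throw ball4 h=5 -> lands@10:L; in-air after throw: [b1@6:L b2@8:L b4@10:L b3@11:R]
Beat 6 (L): throw ball1 h=6 -> lands@12:L; in-air after throw: [b2@8:L b4@10:L b3@11:R b1@12:L]
Beat 7 (R): throw ball5 h=8 -> lands@15:R; in-air after throw: [b2@8:L b4@10:L b3@11:R b1@12:L b5@15:R]
Beat 8 (L): throw ball2 h=1 -> lands@9:R; in-air after throw: [b2@9:R b4@10:L b3@11:R b1@12:L b5@15:R]
Beat 9 (R): throw ball2 h=5 -> lands@14:L; in-air after throw: [b4@10:L b3@11:R b1@12:L b2@14:L b5@15:R]
Ball 2: thrown@2 h=6 -> first land @8; rethrown@8 h=1 -> second land @9

Answer: 8 9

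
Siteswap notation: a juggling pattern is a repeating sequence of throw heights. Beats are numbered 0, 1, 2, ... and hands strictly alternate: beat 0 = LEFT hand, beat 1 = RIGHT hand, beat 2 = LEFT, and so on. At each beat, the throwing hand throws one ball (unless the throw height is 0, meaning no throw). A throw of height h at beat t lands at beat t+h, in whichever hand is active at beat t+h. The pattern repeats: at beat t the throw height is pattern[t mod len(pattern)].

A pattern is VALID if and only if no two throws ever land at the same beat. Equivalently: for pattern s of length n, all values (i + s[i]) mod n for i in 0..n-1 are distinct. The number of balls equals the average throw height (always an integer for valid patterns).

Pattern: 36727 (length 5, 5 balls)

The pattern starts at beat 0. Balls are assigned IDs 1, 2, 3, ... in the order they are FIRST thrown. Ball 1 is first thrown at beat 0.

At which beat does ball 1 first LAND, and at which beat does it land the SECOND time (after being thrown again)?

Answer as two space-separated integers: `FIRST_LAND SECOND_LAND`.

Beat 0 (L): throw ball1 h=3 -> lands@3:R; in-air after throw: [b1@3:R]
Beat 1 (R): throw ball2 h=6 -> lands@7:R; in-air after throw: [b1@3:R b2@7:R]
Beat 2 (L): throw ball3 h=7 -> lands@9:R; in-air after throw: [b1@3:R b2@7:R b3@9:R]
Beat 3 (R): throw ball1 h=2 -> lands@5:R; in-air after throw: [b1@5:R b2@7:R b3@9:R]
Beat 4 (L): throw ball4 h=7 -> lands@11:R; in-air after throw: [b1@5:R b2@7:R b3@9:R b4@11:R]
Beat 5 (R): throw ball1 h=3 -> lands@8:L; in-air after throw: [b2@7:R b1@8:L b3@9:R b4@11:R]
Ball 1: thrown@0 h=3 -> first land @3; rethrown@3 h=2 -> second land @5

Answer: 3 5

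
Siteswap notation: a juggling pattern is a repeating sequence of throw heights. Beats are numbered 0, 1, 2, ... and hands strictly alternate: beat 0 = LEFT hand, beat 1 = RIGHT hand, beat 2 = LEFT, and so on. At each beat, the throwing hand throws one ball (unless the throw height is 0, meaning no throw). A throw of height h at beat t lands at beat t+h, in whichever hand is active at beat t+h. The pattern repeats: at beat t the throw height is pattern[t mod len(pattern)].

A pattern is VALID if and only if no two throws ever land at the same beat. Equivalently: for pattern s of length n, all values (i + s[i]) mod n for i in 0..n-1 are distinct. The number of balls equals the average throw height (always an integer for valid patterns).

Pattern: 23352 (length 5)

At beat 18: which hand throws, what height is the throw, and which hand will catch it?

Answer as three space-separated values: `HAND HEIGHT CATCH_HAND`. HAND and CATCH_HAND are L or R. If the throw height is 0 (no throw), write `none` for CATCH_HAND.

Answer: L 5 R

Derivation:
Beat 18: 18 mod 2 = 0, so hand = L
Throw height = pattern[18 mod 5] = pattern[3] = 5
Lands at beat 18+5=23, 23 mod 2 = 1, so catch hand = R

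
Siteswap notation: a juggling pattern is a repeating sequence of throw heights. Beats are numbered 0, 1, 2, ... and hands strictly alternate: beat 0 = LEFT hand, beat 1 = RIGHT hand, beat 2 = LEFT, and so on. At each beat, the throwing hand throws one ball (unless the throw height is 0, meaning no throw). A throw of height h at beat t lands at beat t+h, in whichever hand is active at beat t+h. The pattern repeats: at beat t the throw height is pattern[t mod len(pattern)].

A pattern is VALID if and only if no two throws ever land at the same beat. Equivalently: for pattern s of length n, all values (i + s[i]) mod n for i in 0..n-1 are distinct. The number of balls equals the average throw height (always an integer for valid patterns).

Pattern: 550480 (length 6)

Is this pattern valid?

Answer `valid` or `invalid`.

Answer: invalid

Derivation:
i=0: (i + s[i]) mod n = (0 + 5) mod 6 = 5
i=1: (i + s[i]) mod n = (1 + 5) mod 6 = 0
i=2: (i + s[i]) mod n = (2 + 0) mod 6 = 2
i=3: (i + s[i]) mod n = (3 + 4) mod 6 = 1
i=4: (i + s[i]) mod n = (4 + 8) mod 6 = 0
i=5: (i + s[i]) mod n = (5 + 0) mod 6 = 5
Residues: [5, 0, 2, 1, 0, 5], distinct: False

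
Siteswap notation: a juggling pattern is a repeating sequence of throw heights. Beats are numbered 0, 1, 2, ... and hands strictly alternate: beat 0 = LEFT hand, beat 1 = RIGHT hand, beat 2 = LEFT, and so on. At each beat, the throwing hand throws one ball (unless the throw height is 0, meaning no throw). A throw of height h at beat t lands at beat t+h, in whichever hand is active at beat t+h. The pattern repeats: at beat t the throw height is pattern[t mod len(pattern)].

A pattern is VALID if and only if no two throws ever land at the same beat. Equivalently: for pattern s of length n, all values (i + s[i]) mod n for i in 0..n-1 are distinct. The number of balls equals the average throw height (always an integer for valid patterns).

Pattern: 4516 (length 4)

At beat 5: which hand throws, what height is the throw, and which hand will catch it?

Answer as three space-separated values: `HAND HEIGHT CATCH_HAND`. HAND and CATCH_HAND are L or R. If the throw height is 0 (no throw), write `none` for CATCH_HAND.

Beat 5: 5 mod 2 = 1, so hand = R
Throw height = pattern[5 mod 4] = pattern[1] = 5
Lands at beat 5+5=10, 10 mod 2 = 0, so catch hand = L

Answer: R 5 L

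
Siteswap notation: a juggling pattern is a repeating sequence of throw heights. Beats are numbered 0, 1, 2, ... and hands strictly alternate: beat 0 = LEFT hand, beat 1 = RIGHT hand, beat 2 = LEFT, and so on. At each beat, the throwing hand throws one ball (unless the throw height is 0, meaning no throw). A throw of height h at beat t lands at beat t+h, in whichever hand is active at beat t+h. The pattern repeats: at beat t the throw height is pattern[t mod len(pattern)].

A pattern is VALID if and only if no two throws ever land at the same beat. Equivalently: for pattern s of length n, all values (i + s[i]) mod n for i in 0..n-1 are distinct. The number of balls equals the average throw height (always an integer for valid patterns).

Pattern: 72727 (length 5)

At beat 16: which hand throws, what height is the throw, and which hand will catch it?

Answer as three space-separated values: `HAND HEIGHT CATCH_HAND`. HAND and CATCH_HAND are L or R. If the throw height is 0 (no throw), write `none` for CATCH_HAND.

Answer: L 2 L

Derivation:
Beat 16: 16 mod 2 = 0, so hand = L
Throw height = pattern[16 mod 5] = pattern[1] = 2
Lands at beat 16+2=18, 18 mod 2 = 0, so catch hand = L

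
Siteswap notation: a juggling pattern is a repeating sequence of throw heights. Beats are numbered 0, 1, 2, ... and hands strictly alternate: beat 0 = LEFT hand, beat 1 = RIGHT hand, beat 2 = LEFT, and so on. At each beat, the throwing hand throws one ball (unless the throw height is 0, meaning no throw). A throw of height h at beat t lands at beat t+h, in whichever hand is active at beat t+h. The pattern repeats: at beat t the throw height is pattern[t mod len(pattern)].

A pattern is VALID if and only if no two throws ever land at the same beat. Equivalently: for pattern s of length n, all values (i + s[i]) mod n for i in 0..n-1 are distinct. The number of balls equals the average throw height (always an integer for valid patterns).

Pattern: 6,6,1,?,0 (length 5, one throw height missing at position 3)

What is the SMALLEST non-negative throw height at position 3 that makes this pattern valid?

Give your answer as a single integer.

i=0: (0 + 6) mod 5 = 1
i=1: (1 + 6) mod 5 = 2
i=2: (2 + 1) mod 5 = 3
i=3: s[i]=? (unknown)
i=4: (4 + 0) mod 5 = 4
Known residues: [1, 2, 3, 4]; need a permutation of 0..4, so missing residue r = 0
Need (3 + s) mod 5 = 0; smallest s = (0 - 3) mod 5 = 2

Answer: 2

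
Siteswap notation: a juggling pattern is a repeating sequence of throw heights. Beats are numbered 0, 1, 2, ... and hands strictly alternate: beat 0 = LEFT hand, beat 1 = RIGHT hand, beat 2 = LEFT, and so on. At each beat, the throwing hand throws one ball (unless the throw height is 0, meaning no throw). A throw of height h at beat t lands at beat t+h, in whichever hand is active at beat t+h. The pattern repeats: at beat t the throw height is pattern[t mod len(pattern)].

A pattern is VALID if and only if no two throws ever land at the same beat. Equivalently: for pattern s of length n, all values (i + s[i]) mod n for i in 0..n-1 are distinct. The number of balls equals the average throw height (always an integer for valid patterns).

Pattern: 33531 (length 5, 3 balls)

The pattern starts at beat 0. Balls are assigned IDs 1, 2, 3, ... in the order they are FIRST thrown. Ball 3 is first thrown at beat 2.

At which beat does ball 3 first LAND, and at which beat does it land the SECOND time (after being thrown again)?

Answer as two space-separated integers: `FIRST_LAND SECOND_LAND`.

Answer: 7 12

Derivation:
Beat 0 (L): throw ball1 h=3 -> lands@3:R; in-air after throw: [b1@3:R]
Beat 1 (R): throw ball2 h=3 -> lands@4:L; in-air after throw: [b1@3:R b2@4:L]
Beat 2 (L): throw ball3 h=5 -> lands@7:R; in-air after throw: [b1@3:R b2@4:L b3@7:R]
Beat 3 (R): throw ball1 h=3 -> lands@6:L; in-air after throw: [b2@4:L b1@6:L b3@7:R]
Beat 4 (L): throw ball2 h=1 -> lands@5:R; in-air after throw: [b2@5:R b1@6:L b3@7:R]
Beat 5 (R): throw ball2 h=3 -> lands@8:L; in-air after throw: [b1@6:L b3@7:R b2@8:L]
Beat 6 (L): throw ball1 h=3 -> lands@9:R; in-air after throw: [b3@7:R b2@8:L b1@9:R]
Beat 7 (R): throw ball3 h=5 -> lands@12:L; in-air after throw: [b2@8:L b1@9:R b3@12:L]
Beat 8 (L): throw ball2 h=3 -> lands@11:R; in-air after throw: [b1@9:R b2@11:R b3@12:L]
Beat 9 (R): throw ball1 h=1 -> lands@10:L; in-air after throw: [b1@10:L b2@11:R b3@12:L]
Beat 10 (L): throw ball1 h=3 -> lands@13:R; in-air after throw: [b2@11:R b3@12:L b1@13:R]
Beat 11 (R): throw ball2 h=3 -> lands@14:L; in-air after throw: [b3@12:L b1@13:R b2@14:L]
Ball 3: thrown@2 h=5 -> first land @7; rethrown@7 h=5 -> second land @12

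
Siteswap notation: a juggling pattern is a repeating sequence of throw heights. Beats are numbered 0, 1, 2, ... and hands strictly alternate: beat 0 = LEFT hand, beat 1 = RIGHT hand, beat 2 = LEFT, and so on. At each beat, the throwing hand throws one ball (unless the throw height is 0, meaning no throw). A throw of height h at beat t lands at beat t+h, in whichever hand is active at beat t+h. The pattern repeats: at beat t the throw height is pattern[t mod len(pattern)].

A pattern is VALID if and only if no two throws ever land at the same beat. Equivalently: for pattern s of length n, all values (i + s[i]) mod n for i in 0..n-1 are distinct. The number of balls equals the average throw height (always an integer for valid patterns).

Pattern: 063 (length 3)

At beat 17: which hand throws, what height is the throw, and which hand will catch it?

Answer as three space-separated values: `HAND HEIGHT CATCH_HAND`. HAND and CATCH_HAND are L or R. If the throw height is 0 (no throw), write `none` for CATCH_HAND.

Beat 17: 17 mod 2 = 1, so hand = R
Throw height = pattern[17 mod 3] = pattern[2] = 3
Lands at beat 17+3=20, 20 mod 2 = 0, so catch hand = L

Answer: R 3 L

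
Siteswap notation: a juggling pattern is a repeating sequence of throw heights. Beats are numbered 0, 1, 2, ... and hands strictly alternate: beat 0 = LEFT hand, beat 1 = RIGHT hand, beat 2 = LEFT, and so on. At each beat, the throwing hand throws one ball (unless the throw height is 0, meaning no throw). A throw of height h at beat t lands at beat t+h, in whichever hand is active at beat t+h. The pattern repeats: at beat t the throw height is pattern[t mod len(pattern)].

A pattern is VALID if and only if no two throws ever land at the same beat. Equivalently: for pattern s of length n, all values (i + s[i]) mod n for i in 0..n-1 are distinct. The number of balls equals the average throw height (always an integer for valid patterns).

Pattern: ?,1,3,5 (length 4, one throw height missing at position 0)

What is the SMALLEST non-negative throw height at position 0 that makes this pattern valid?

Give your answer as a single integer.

i=0: s[i]=? (unknown)
i=1: (1 + 1) mod 4 = 2
i=2: (2 + 3) mod 4 = 1
i=3: (3 + 5) mod 4 = 0
Known residues: [0, 1, 2]; need a permutation of 0..3, so missing residue r = 3
Need (0 + s) mod 4 = 3; smallest s = (3 - 0) mod 4 = 3

Answer: 3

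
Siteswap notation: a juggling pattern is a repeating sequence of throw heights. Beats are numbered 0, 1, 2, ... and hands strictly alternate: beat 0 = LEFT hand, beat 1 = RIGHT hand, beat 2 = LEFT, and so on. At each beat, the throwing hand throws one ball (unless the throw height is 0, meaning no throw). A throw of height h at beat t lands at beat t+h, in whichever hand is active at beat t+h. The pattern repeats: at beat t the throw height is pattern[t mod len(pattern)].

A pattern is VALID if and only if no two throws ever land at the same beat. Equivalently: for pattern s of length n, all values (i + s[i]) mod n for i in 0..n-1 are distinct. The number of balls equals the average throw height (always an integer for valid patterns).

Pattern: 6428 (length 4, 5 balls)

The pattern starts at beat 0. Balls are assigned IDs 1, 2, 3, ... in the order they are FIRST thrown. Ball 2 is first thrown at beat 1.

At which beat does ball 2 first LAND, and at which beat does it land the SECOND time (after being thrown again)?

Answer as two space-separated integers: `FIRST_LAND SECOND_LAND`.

Beat 0 (L): throw ball1 h=6 -> lands@6:L; in-air after throw: [b1@6:L]
Beat 1 (R): throw ball2 h=4 -> lands@5:R; in-air after throw: [b2@5:R b1@6:L]
Beat 2 (L): throw ball3 h=2 -> lands@4:L; in-air after throw: [b3@4:L b2@5:R b1@6:L]
Beat 3 (R): throw ball4 h=8 -> lands@11:R; in-air after throw: [b3@4:L b2@5:R b1@6:L b4@11:R]
Beat 4 (L): throw ball3 h=6 -> lands@10:L; in-air after throw: [b2@5:R b1@6:L b3@10:L b4@11:R]
Beat 5 (R): throw ball2 h=4 -> lands@9:R; in-air after throw: [b1@6:L b2@9:R b3@10:L b4@11:R]
Beat 6 (L): throw ball1 h=2 -> lands@8:L; in-air after throw: [b1@8:L b2@9:R b3@10:L b4@11:R]
Beat 7 (R): throw ball5 h=8 -> lands@15:R; in-air after throw: [b1@8:L b2@9:R b3@10:L b4@11:R b5@15:R]
Beat 8 (L): throw ball1 h=6 -> lands@14:L; in-air after throw: [b2@9:R b3@10:L b4@11:R b1@14:L b5@15:R]
Beat 9 (R): throw ball2 h=4 -> lands@13:R; in-air after throw: [b3@10:L b4@11:R b2@13:R b1@14:L b5@15:R]
Ball 2: thrown@1 h=4 -> first land @5; rethrown@5 h=4 -> second land @9

Answer: 5 9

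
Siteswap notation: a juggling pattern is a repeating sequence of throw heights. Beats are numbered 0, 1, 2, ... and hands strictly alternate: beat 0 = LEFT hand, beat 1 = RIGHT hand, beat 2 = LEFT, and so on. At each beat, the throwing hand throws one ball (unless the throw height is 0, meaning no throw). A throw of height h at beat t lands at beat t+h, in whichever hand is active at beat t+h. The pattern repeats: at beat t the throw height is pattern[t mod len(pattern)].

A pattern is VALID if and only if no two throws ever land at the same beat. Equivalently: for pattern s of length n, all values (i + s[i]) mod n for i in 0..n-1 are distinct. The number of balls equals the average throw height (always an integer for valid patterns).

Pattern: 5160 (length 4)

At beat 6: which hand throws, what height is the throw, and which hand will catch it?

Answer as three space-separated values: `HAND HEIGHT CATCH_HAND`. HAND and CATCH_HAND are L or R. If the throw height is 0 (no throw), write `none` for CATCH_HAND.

Answer: L 6 L

Derivation:
Beat 6: 6 mod 2 = 0, so hand = L
Throw height = pattern[6 mod 4] = pattern[2] = 6
Lands at beat 6+6=12, 12 mod 2 = 0, so catch hand = L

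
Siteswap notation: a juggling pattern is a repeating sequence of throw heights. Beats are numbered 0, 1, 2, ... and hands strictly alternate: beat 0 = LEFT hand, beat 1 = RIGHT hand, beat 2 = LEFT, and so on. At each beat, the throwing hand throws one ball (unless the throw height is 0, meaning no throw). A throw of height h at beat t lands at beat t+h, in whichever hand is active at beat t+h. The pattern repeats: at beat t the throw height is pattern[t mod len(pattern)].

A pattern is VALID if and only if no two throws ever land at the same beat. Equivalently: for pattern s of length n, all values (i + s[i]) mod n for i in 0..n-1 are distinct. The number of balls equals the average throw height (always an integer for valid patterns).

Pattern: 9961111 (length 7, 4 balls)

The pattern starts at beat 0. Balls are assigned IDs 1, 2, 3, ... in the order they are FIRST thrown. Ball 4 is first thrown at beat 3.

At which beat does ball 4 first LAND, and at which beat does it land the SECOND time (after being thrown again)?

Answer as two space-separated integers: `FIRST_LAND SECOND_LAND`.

Beat 0 (L): throw ball1 h=9 -> lands@9:R; in-air after throw: [b1@9:R]
Beat 1 (R): throw ball2 h=9 -> lands@10:L; in-air after throw: [b1@9:R b2@10:L]
Beat 2 (L): throw ball3 h=6 -> lands@8:L; in-air after throw: [b3@8:L b1@9:R b2@10:L]
Beat 3 (R): throw ball4 h=1 -> lands@4:L; in-air after throw: [b4@4:L b3@8:L b1@9:R b2@10:L]
Beat 4 (L): throw ball4 h=1 -> lands@5:R; in-air after throw: [b4@5:R b3@8:L b1@9:R b2@10:L]
Beat 5 (R): throw ball4 h=1 -> lands@6:L; in-air after throw: [b4@6:L b3@8:L b1@9:R b2@10:L]
Ball 4: thrown@3 h=1 -> first land @4; rethrown@4 h=1 -> second land @5

Answer: 4 5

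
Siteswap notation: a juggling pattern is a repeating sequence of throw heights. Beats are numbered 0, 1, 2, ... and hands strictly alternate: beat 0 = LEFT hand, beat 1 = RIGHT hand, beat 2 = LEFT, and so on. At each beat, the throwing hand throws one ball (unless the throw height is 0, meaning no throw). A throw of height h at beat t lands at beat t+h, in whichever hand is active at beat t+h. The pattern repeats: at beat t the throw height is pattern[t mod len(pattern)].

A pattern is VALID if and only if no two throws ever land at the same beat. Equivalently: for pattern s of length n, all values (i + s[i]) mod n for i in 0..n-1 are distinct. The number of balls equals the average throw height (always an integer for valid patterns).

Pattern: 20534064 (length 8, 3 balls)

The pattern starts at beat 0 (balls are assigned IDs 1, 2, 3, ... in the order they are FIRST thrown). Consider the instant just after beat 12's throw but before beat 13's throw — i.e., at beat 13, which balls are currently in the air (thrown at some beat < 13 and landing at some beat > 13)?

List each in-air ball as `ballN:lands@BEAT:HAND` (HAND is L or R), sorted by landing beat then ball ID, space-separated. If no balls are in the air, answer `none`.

Answer: ball1:lands@14:L ball3:lands@15:R ball2:lands@16:L

Derivation:
Beat 0 (L): throw ball1 h=2 -> lands@2:L; in-air after throw: [b1@2:L]
Beat 2 (L): throw ball1 h=5 -> lands@7:R; in-air after throw: [b1@7:R]
Beat 3 (R): throw ball2 h=3 -> lands@6:L; in-air after throw: [b2@6:L b1@7:R]
Beat 4 (L): throw ball3 h=4 -> lands@8:L; in-air after throw: [b2@6:L b1@7:R b3@8:L]
Beat 6 (L): throw ball2 h=6 -> lands@12:L; in-air after throw: [b1@7:R b3@8:L b2@12:L]
Beat 7 (R): throw ball1 h=4 -> lands@11:R; in-air after throw: [b3@8:L b1@11:R b2@12:L]
Beat 8 (L): throw ball3 h=2 -> lands@10:L; in-air after throw: [b3@10:L b1@11:R b2@12:L]
Beat 10 (L): throw ball3 h=5 -> lands@15:R; in-air after throw: [b1@11:R b2@12:L b3@15:R]
Beat 11 (R): throw ball1 h=3 -> lands@14:L; in-air after throw: [b2@12:L b1@14:L b3@15:R]
Beat 12 (L): throw ball2 h=4 -> lands@16:L; in-air after throw: [b1@14:L b3@15:R b2@16:L]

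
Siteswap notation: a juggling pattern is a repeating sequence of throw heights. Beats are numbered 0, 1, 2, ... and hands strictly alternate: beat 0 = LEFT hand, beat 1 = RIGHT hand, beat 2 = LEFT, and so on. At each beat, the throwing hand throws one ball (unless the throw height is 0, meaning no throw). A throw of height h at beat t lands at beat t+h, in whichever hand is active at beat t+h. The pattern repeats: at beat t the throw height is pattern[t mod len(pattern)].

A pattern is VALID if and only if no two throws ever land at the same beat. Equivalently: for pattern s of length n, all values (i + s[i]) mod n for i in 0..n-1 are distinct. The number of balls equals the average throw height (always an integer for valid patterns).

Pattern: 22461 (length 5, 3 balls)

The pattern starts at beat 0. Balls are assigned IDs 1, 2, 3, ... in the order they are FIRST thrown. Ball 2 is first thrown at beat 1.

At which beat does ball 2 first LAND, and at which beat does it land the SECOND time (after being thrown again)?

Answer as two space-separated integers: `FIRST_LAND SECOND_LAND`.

Answer: 3 9

Derivation:
Beat 0 (L): throw ball1 h=2 -> lands@2:L; in-air after throw: [b1@2:L]
Beat 1 (R): throw ball2 h=2 -> lands@3:R; in-air after throw: [b1@2:L b2@3:R]
Beat 2 (L): throw ball1 h=4 -> lands@6:L; in-air after throw: [b2@3:R b1@6:L]
Beat 3 (R): throw ball2 h=6 -> lands@9:R; in-air after throw: [b1@6:L b2@9:R]
Beat 4 (L): throw ball3 h=1 -> lands@5:R; in-air after throw: [b3@5:R b1@6:L b2@9:R]
Beat 5 (R): throw ball3 h=2 -> lands@7:R; in-air after throw: [b1@6:L b3@7:R b2@9:R]
Beat 6 (L): throw ball1 h=2 -> lands@8:L; in-air after throw: [b3@7:R b1@8:L b2@9:R]
Beat 7 (R): throw ball3 h=4 -> lands@11:R; in-air after throw: [b1@8:L b2@9:R b3@11:R]
Beat 8 (L): throw ball1 h=6 -> lands@14:L; in-air after throw: [b2@9:R b3@11:R b1@14:L]
Beat 9 (R): throw ball2 h=1 -> lands@10:L; in-air after throw: [b2@10:L b3@11:R b1@14:L]
Ball 2: thrown@1 h=2 -> first land @3; rethrown@3 h=6 -> second land @9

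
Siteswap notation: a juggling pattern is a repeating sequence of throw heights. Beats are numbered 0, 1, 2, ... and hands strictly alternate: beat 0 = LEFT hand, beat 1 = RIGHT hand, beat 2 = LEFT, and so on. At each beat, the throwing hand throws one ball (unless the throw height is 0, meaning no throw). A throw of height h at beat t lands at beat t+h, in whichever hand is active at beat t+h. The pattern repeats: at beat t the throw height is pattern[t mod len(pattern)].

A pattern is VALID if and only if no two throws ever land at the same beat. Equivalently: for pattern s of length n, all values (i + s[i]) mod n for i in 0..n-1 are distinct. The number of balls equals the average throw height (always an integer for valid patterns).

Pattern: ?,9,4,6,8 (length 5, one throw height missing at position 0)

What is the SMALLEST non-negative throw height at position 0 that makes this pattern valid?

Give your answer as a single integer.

Answer: 3

Derivation:
i=0: s[i]=? (unknown)
i=1: (1 + 9) mod 5 = 0
i=2: (2 + 4) mod 5 = 1
i=3: (3 + 6) mod 5 = 4
i=4: (4 + 8) mod 5 = 2
Known residues: [0, 1, 2, 4]; need a permutation of 0..4, so missing residue r = 3
Need (0 + s) mod 5 = 3; smallest s = (3 - 0) mod 5 = 3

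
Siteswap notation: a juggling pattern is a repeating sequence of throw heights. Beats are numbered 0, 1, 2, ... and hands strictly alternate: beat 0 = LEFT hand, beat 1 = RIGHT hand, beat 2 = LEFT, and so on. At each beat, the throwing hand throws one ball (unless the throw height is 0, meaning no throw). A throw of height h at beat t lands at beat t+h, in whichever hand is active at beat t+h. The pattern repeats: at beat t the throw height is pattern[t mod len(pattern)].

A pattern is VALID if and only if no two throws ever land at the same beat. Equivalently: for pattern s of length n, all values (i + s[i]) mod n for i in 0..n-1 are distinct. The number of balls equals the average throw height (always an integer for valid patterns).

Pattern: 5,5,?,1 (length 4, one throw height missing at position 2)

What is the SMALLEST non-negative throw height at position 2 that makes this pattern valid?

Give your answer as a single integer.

Answer: 1

Derivation:
i=0: (0 + 5) mod 4 = 1
i=1: (1 + 5) mod 4 = 2
i=2: s[i]=? (unknown)
i=3: (3 + 1) mod 4 = 0
Known residues: [0, 1, 2]; need a permutation of 0..3, so missing residue r = 3
Need (2 + s) mod 4 = 3; smallest s = (3 - 2) mod 4 = 1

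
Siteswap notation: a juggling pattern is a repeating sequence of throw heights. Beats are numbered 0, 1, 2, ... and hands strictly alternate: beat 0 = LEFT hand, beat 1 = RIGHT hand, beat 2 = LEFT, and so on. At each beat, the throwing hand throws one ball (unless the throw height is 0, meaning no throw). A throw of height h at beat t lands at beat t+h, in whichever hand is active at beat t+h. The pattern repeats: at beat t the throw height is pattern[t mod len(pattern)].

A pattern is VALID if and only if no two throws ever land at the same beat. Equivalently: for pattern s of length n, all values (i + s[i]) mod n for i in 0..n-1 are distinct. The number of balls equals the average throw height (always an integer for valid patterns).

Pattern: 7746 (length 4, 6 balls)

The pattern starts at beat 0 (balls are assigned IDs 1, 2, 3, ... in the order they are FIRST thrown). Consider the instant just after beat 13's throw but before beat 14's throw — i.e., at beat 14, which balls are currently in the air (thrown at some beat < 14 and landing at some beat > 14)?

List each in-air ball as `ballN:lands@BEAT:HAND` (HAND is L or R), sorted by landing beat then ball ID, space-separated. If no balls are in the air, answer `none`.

Beat 0 (L): throw ball1 h=7 -> lands@7:R; in-air after throw: [b1@7:R]
Beat 1 (R): throw ball2 h=7 -> lands@8:L; in-air after throw: [b1@7:R b2@8:L]
Beat 2 (L): throw ball3 h=4 -> lands@6:L; in-air after throw: [b3@6:L b1@7:R b2@8:L]
Beat 3 (R): throw ball4 h=6 -> lands@9:R; in-air after throw: [b3@6:L b1@7:R b2@8:L b4@9:R]
Beat 4 (L): throw ball5 h=7 -> lands@11:R; in-air after throw: [b3@6:L b1@7:R b2@8:L b4@9:R b5@11:R]
Beat 5 (R): throw ball6 h=7 -> lands@12:L; in-air after throw: [b3@6:L b1@7:R b2@8:L b4@9:R b5@11:R b6@12:L]
Beat 6 (L): throw ball3 h=4 -> lands@10:L; in-air after throw: [b1@7:R b2@8:L b4@9:R b3@10:L b5@11:R b6@12:L]
Beat 7 (R): throw ball1 h=6 -> lands@13:R; in-air after throw: [b2@8:L b4@9:R b3@10:L b5@11:R b6@12:L b1@13:R]
Beat 8 (L): throw ball2 h=7 -> lands@15:R; in-air after throw: [b4@9:R b3@10:L b5@11:R b6@12:L b1@13:R b2@15:R]
Beat 9 (R): throw ball4 h=7 -> lands@16:L; in-air after throw: [b3@10:L b5@11:R b6@12:L b1@13:R b2@15:R b4@16:L]
Beat 10 (L): throw ball3 h=4 -> lands@14:L; in-air after throw: [b5@11:R b6@12:L b1@13:R b3@14:L b2@15:R b4@16:L]
Beat 11 (R): throw ball5 h=6 -> lands@17:R; in-air after throw: [b6@12:L b1@13:R b3@14:L b2@15:R b4@16:L b5@17:R]
Beat 12 (L): throw ball6 h=7 -> lands@19:R; in-air after throw: [b1@13:R b3@14:L b2@15:R b4@16:L b5@17:R b6@19:R]
Beat 13 (R): throw ball1 h=7 -> lands@20:L; in-air after throw: [b3@14:L b2@15:R b4@16:L b5@17:R b6@19:R b1@20:L]
Beat 14 (L): throw ball3 h=4 -> lands@18:L; in-air after throw: [b2@15:R b4@16:L b5@17:R b3@18:L b6@19:R b1@20:L]

Answer: ball2:lands@15:R ball4:lands@16:L ball5:lands@17:R ball6:lands@19:R ball1:lands@20:L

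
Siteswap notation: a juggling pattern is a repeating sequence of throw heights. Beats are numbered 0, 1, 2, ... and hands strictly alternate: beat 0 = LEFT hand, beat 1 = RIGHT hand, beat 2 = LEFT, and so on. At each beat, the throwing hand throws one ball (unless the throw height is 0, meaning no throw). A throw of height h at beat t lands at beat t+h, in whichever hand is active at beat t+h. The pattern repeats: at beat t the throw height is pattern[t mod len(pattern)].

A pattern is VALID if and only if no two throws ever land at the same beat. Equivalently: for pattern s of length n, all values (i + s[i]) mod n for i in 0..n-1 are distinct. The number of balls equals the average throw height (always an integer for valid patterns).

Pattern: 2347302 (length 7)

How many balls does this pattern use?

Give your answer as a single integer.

Answer: 3

Derivation:
Pattern = [2, 3, 4, 7, 3, 0, 2], length n = 7
  position 0: throw height = 2, running sum = 2
  position 1: throw height = 3, running sum = 5
  position 2: throw height = 4, running sum = 9
  position 3: throw height = 7, running sum = 16
  position 4: throw height = 3, running sum = 19
  position 5: throw height = 0, running sum = 19
  position 6: throw height = 2, running sum = 21
Total sum = 21; balls = sum / n = 21 / 7 = 3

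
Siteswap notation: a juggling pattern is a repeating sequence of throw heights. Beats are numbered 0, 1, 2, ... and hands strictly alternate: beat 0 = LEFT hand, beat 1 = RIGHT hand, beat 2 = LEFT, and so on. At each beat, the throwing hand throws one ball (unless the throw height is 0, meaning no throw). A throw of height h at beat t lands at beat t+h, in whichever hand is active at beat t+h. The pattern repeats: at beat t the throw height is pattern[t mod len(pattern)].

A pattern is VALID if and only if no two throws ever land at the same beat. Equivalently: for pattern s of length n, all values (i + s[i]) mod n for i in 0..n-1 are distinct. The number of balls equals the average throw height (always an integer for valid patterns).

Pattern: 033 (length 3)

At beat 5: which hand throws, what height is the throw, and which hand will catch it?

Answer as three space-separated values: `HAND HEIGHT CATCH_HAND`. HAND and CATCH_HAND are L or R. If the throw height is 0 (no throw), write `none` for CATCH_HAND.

Beat 5: 5 mod 2 = 1, so hand = R
Throw height = pattern[5 mod 3] = pattern[2] = 3
Lands at beat 5+3=8, 8 mod 2 = 0, so catch hand = L

Answer: R 3 L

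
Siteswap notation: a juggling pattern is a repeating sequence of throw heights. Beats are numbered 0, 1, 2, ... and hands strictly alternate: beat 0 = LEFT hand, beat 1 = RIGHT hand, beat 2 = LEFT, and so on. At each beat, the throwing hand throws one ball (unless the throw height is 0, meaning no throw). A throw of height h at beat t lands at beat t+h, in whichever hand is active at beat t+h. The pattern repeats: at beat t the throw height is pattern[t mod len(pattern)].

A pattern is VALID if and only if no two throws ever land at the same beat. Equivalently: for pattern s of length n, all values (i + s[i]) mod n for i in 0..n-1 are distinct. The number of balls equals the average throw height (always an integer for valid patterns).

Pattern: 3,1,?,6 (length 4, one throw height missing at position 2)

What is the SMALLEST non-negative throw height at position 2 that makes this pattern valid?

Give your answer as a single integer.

i=0: (0 + 3) mod 4 = 3
i=1: (1 + 1) mod 4 = 2
i=2: s[i]=? (unknown)
i=3: (3 + 6) mod 4 = 1
Known residues: [1, 2, 3]; need a permutation of 0..3, so missing residue r = 0
Need (2 + s) mod 4 = 0; smallest s = (0 - 2) mod 4 = 2

Answer: 2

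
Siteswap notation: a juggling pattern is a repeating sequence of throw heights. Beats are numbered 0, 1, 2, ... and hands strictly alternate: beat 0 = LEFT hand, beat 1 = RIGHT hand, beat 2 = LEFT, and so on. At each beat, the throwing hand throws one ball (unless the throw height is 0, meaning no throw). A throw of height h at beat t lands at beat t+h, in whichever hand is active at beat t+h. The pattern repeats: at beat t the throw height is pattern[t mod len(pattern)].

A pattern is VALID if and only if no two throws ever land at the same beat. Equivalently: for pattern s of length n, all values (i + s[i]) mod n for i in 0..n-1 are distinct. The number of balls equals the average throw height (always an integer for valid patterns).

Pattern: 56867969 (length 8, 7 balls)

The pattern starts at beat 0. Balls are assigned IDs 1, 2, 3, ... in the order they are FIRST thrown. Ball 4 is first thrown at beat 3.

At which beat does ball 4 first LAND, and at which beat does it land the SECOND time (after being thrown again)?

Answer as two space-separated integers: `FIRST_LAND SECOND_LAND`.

Answer: 9 15

Derivation:
Beat 0 (L): throw ball1 h=5 -> lands@5:R; in-air after throw: [b1@5:R]
Beat 1 (R): throw ball2 h=6 -> lands@7:R; in-air after throw: [b1@5:R b2@7:R]
Beat 2 (L): throw ball3 h=8 -> lands@10:L; in-air after throw: [b1@5:R b2@7:R b3@10:L]
Beat 3 (R): throw ball4 h=6 -> lands@9:R; in-air after throw: [b1@5:R b2@7:R b4@9:R b3@10:L]
Beat 4 (L): throw ball5 h=7 -> lands@11:R; in-air after throw: [b1@5:R b2@7:R b4@9:R b3@10:L b5@11:R]
Beat 5 (R): throw ball1 h=9 -> lands@14:L; in-air after throw: [b2@7:R b4@9:R b3@10:L b5@11:R b1@14:L]
Beat 6 (L): throw ball6 h=6 -> lands@12:L; in-air after throw: [b2@7:R b4@9:R b3@10:L b5@11:R b6@12:L b1@14:L]
Beat 7 (R): throw ball2 h=9 -> lands@16:L; in-air after throw: [b4@9:R b3@10:L b5@11:R b6@12:L b1@14:L b2@16:L]
Beat 8 (L): throw ball7 h=5 -> lands@13:R; in-air after throw: [b4@9:R b3@10:L b5@11:R b6@12:L b7@13:R b1@14:L b2@16:L]
Beat 9 (R): throw ball4 h=6 -> lands@15:R; in-air after throw: [b3@10:L b5@11:R b6@12:L b7@13:R b1@14:L b4@15:R b2@16:L]
Beat 10 (L): throw ball3 h=8 -> lands@18:L; in-air after throw: [b5@11:R b6@12:L b7@13:R b1@14:L b4@15:R b2@16:L b3@18:L]
Beat 11 (R): throw ball5 h=6 -> lands@17:R; in-air after throw: [b6@12:L b7@13:R b1@14:L b4@15:R b2@16:L b5@17:R b3@18:L]
Beat 12 (L): throw ball6 h=7 -> lands@19:R; in-air after throw: [b7@13:R b1@14:L b4@15:R b2@16:L b5@17:R b3@18:L b6@19:R]
Beat 13 (R): throw ball7 h=9 -> lands@22:L; in-air after throw: [b1@14:L b4@15:R b2@16:L b5@17:R b3@18:L b6@19:R b7@22:L]
Beat 14 (L): throw ball1 h=6 -> lands@20:L; in-air after throw: [b4@15:R b2@16:L b5@17:R b3@18:L b6@19:R b1@20:L b7@22:L]
Beat 15 (R): throw ball4 h=9 -> lands@24:L; in-air after throw: [b2@16:L b5@17:R b3@18:L b6@19:R b1@20:L b7@22:L b4@24:L]
Ball 4: thrown@3 h=6 -> first land @9; rethrown@9 h=6 -> second land @15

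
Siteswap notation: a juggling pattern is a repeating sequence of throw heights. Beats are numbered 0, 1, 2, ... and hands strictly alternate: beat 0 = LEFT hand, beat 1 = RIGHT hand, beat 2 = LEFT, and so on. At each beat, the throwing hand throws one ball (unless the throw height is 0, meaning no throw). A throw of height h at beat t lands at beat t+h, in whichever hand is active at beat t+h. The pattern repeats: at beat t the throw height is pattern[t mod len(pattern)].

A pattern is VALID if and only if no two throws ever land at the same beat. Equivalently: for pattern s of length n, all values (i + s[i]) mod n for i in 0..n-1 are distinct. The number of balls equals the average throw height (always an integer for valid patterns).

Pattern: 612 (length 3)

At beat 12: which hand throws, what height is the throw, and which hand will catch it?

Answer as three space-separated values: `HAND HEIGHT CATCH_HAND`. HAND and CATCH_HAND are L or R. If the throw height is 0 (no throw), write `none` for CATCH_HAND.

Answer: L 6 L

Derivation:
Beat 12: 12 mod 2 = 0, so hand = L
Throw height = pattern[12 mod 3] = pattern[0] = 6
Lands at beat 12+6=18, 18 mod 2 = 0, so catch hand = L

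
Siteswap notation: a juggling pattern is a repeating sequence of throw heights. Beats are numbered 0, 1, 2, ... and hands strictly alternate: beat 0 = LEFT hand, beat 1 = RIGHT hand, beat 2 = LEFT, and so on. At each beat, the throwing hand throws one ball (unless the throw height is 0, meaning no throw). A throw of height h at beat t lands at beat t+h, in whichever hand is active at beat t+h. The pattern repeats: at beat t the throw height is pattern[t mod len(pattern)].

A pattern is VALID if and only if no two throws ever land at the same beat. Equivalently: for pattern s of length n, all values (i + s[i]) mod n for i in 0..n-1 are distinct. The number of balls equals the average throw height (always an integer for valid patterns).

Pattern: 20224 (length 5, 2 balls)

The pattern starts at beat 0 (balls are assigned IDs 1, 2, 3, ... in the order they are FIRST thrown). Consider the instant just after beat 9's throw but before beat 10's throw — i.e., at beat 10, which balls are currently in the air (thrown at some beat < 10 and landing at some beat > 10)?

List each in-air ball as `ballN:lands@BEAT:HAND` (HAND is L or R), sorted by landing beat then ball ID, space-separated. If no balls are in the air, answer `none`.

Answer: ball2:lands@13:R

Derivation:
Beat 0 (L): throw ball1 h=2 -> lands@2:L; in-air after throw: [b1@2:L]
Beat 2 (L): throw ball1 h=2 -> lands@4:L; in-air after throw: [b1@4:L]
Beat 3 (R): throw ball2 h=2 -> lands@5:R; in-air after throw: [b1@4:L b2@5:R]
Beat 4 (L): throw ball1 h=4 -> lands@8:L; in-air after throw: [b2@5:R b1@8:L]
Beat 5 (R): throw ball2 h=2 -> lands@7:R; in-air after throw: [b2@7:R b1@8:L]
Beat 7 (R): throw ball2 h=2 -> lands@9:R; in-air after throw: [b1@8:L b2@9:R]
Beat 8 (L): throw ball1 h=2 -> lands@10:L; in-air after throw: [b2@9:R b1@10:L]
Beat 9 (R): throw ball2 h=4 -> lands@13:R; in-air after throw: [b1@10:L b2@13:R]
Beat 10 (L): throw ball1 h=2 -> lands@12:L; in-air after throw: [b1@12:L b2@13:R]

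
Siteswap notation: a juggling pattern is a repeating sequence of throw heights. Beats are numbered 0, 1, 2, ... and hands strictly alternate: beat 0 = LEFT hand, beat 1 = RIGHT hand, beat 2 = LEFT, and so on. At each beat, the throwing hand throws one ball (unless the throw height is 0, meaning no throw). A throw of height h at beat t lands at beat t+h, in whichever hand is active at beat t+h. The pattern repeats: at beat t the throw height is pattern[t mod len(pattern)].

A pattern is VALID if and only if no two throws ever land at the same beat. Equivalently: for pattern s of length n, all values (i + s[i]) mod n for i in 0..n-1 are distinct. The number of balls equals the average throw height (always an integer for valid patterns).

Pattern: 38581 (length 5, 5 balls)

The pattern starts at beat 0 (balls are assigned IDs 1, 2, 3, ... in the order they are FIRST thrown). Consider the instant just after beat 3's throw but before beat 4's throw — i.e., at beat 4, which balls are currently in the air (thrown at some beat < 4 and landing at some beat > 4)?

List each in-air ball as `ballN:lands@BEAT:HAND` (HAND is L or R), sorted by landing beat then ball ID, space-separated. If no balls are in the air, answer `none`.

Beat 0 (L): throw ball1 h=3 -> lands@3:R; in-air after throw: [b1@3:R]
Beat 1 (R): throw ball2 h=8 -> lands@9:R; in-air after throw: [b1@3:R b2@9:R]
Beat 2 (L): throw ball3 h=5 -> lands@7:R; in-air after throw: [b1@3:R b3@7:R b2@9:R]
Beat 3 (R): throw ball1 h=8 -> lands@11:R; in-air after throw: [b3@7:R b2@9:R b1@11:R]
Beat 4 (L): throw ball4 h=1 -> lands@5:R; in-air after throw: [b4@5:R b3@7:R b2@9:R b1@11:R]

Answer: ball3:lands@7:R ball2:lands@9:R ball1:lands@11:R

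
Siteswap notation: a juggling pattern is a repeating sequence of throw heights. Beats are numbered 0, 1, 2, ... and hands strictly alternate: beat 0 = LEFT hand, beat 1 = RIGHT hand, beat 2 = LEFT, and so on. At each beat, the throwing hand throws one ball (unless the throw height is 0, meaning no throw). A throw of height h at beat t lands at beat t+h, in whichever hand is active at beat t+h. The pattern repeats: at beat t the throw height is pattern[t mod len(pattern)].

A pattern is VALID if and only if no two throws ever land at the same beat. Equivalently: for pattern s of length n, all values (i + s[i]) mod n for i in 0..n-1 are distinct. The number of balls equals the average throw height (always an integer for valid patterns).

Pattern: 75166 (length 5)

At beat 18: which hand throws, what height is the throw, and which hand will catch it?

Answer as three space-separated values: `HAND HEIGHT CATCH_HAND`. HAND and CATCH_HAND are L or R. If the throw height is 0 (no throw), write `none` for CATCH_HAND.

Beat 18: 18 mod 2 = 0, so hand = L
Throw height = pattern[18 mod 5] = pattern[3] = 6
Lands at beat 18+6=24, 24 mod 2 = 0, so catch hand = L

Answer: L 6 L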